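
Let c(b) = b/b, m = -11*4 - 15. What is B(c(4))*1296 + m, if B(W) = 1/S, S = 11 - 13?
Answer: -707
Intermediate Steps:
m = -59 (m = -44 - 15 = -59)
c(b) = 1
S = -2
B(W) = -1/2 (B(W) = 1/(-2) = -1/2)
B(c(4))*1296 + m = -1/2*1296 - 59 = -648 - 59 = -707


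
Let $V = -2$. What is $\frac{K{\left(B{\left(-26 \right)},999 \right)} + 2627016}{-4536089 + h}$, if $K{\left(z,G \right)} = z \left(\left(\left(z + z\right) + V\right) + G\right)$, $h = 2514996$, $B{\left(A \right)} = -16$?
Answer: $- \frac{2611576}{2021093} \approx -1.2922$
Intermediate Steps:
$K{\left(z,G \right)} = z \left(-2 + G + 2 z\right)$ ($K{\left(z,G \right)} = z \left(\left(\left(z + z\right) - 2\right) + G\right) = z \left(\left(2 z - 2\right) + G\right) = z \left(\left(-2 + 2 z\right) + G\right) = z \left(-2 + G + 2 z\right)$)
$\frac{K{\left(B{\left(-26 \right)},999 \right)} + 2627016}{-4536089 + h} = \frac{- 16 \left(-2 + 999 + 2 \left(-16\right)\right) + 2627016}{-4536089 + 2514996} = \frac{- 16 \left(-2 + 999 - 32\right) + 2627016}{-2021093} = \left(\left(-16\right) 965 + 2627016\right) \left(- \frac{1}{2021093}\right) = \left(-15440 + 2627016\right) \left(- \frac{1}{2021093}\right) = 2611576 \left(- \frac{1}{2021093}\right) = - \frac{2611576}{2021093}$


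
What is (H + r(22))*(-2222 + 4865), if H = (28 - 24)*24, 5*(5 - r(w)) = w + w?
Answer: 1218423/5 ≈ 2.4368e+5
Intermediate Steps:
r(w) = 5 - 2*w/5 (r(w) = 5 - (w + w)/5 = 5 - 2*w/5)
H = 96 (H = 4*24 = 96)
(H + r(22))*(-2222 + 4865) = (96 + (5 - 2/5*22))*(-2222 + 4865) = (96 + (5 - 44/5))*2643 = (96 - 19/5)*2643 = (461/5)*2643 = 1218423/5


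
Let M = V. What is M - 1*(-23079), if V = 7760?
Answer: 30839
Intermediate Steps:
M = 7760
M - 1*(-23079) = 7760 - 1*(-23079) = 7760 + 23079 = 30839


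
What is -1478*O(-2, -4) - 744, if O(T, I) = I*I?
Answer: -24392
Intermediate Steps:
O(T, I) = I²
-1478*O(-2, -4) - 744 = -1478*(-4)² - 744 = -1478*16 - 744 = -23648 - 744 = -24392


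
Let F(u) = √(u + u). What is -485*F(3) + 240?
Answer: 240 - 485*√6 ≈ -948.00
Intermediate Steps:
F(u) = √2*√u (F(u) = √(2*u) = √2*√u)
-485*F(3) + 240 = -485*√2*√3 + 240 = -485*√6 + 240 = 240 - 485*√6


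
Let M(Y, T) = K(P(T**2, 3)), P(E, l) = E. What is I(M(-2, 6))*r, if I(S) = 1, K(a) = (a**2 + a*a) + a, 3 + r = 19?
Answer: 16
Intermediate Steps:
r = 16 (r = -3 + 19 = 16)
K(a) = a + 2*a**2 (K(a) = (a**2 + a**2) + a = 2*a**2 + a = a + 2*a**2)
M(Y, T) = T**2*(1 + 2*T**2)
I(M(-2, 6))*r = 1*16 = 16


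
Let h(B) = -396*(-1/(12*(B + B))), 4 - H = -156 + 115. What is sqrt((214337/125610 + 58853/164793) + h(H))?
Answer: sqrt(28924098581193469710)/3449941455 ≈ 1.5589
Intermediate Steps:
H = 45 (H = 4 - (-156 + 115) = 4 - 1*(-41) = 4 + 41 = 45)
h(B) = 33/(2*B) (h(B) = -396*(-1/(24*B)) = -(-33)/(2*B) = 33/(2*B))
sqrt((214337/125610 + 58853/164793) + h(H)) = sqrt((214337/125610 + 58853/164793) + (33/2)/45) = sqrt((214337*(1/125610) + 58853*(1/164793)) + (33/2)*(1/45)) = sqrt((214337/125610 + 58853/164793) + 11/30) = sqrt(4745973619/2299960970 + 11/30) = sqrt(8383938962/3449941455) = sqrt(28924098581193469710)/3449941455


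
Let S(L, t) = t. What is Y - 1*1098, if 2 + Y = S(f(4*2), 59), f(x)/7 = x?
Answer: -1041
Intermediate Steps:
f(x) = 7*x
Y = 57 (Y = -2 + 59 = 57)
Y - 1*1098 = 57 - 1*1098 = 57 - 1098 = -1041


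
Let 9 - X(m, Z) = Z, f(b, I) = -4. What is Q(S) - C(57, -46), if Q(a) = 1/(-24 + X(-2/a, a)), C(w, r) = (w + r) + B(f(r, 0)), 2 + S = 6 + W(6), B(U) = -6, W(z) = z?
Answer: -126/25 ≈ -5.0400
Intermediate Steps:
X(m, Z) = 9 - Z
S = 10 (S = -2 + (6 + 6) = -2 + 12 = 10)
C(w, r) = -6 + r + w (C(w, r) = (w + r) - 6 = (r + w) - 6 = -6 + r + w)
Q(a) = 1/(-15 - a) (Q(a) = 1/(-24 + (9 - a)) = 1/(-15 - a))
Q(S) - C(57, -46) = -1/(15 + 10) - (-6 - 46 + 57) = -1/25 - 1*5 = -1*1/25 - 5 = -1/25 - 5 = -126/25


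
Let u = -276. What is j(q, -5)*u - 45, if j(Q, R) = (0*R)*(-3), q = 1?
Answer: -45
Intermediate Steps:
j(Q, R) = 0 (j(Q, R) = 0*(-3) = 0)
j(q, -5)*u - 45 = 0*(-276) - 45 = 0 - 45 = -45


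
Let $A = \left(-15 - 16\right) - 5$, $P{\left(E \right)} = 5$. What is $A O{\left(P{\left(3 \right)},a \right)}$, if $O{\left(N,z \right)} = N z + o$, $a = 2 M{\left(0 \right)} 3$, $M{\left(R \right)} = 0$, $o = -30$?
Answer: $1080$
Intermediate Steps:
$a = 0$ ($a = 2 \cdot 0 \cdot 3 = 0 \cdot 3 = 0$)
$O{\left(N,z \right)} = -30 + N z$ ($O{\left(N,z \right)} = N z - 30 = -30 + N z$)
$A = -36$ ($A = -31 - 5 = -36$)
$A O{\left(P{\left(3 \right)},a \right)} = - 36 \left(-30 + 5 \cdot 0\right) = - 36 \left(-30 + 0\right) = \left(-36\right) \left(-30\right) = 1080$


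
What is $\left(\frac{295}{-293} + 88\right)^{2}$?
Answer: $\frac{649689121}{85849} \approx 7567.8$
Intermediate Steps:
$\left(\frac{295}{-293} + 88\right)^{2} = \left(295 \left(- \frac{1}{293}\right) + 88\right)^{2} = \left(- \frac{295}{293} + 88\right)^{2} = \left(\frac{25489}{293}\right)^{2} = \frac{649689121}{85849}$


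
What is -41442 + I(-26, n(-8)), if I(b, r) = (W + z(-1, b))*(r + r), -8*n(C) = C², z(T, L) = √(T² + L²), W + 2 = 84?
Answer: -42754 - 16*√677 ≈ -43170.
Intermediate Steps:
W = 82 (W = -2 + 84 = 82)
z(T, L) = √(L² + T²)
n(C) = -C²/8
I(b, r) = 2*r*(82 + √(1 + b²)) (I(b, r) = (82 + √(b² + (-1)²))*(r + r) = (82 + √(b² + 1))*(2*r) = (82 + √(1 + b²))*(2*r) = 2*r*(82 + √(1 + b²)))
-41442 + I(-26, n(-8)) = -41442 + 2*(-⅛*(-8)²)*(82 + √(1 + (-26)²)) = -41442 + 2*(-⅛*64)*(82 + √(1 + 676)) = -41442 + 2*(-8)*(82 + √677) = -41442 + (-1312 - 16*√677) = -42754 - 16*√677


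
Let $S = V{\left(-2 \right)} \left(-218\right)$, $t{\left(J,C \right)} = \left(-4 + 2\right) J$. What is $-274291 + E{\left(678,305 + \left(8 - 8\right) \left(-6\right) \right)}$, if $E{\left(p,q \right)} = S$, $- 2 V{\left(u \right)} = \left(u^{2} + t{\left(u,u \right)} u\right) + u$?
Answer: $-274945$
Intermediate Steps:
$t{\left(J,C \right)} = - 2 J$
$V{\left(u \right)} = \frac{u^{2}}{2} - \frac{u}{2}$ ($V{\left(u \right)} = - \frac{\left(u^{2} + - 2 u u\right) + u}{2} = - \frac{\left(u^{2} - 2 u^{2}\right) + u}{2} = - \frac{- u^{2} + u}{2} = - \frac{u - u^{2}}{2} = \frac{u^{2}}{2} - \frac{u}{2}$)
$S = -654$ ($S = \frac{1}{2} \left(-2\right) \left(-1 - 2\right) \left(-218\right) = \frac{1}{2} \left(-2\right) \left(-3\right) \left(-218\right) = 3 \left(-218\right) = -654$)
$E{\left(p,q \right)} = -654$
$-274291 + E{\left(678,305 + \left(8 - 8\right) \left(-6\right) \right)} = -274291 - 654 = -274945$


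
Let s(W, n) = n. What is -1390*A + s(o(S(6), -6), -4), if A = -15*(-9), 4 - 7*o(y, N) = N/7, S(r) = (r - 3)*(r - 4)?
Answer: -187654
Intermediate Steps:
S(r) = (-4 + r)*(-3 + r) (S(r) = (-3 + r)*(-4 + r) = (-4 + r)*(-3 + r))
o(y, N) = 4/7 - N/49 (o(y, N) = 4/7 - N/(7*7) = 4/7 - N/49)
A = 135
-1390*A + s(o(S(6), -6), -4) = -1390*135 - 4 = -187650 - 4 = -187654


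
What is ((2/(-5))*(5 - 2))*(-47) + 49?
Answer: 527/5 ≈ 105.40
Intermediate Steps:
((2/(-5))*(5 - 2))*(-47) + 49 = ((2*(-⅕))*3)*(-47) + 49 = -⅖*3*(-47) + 49 = -6/5*(-47) + 49 = 282/5 + 49 = 527/5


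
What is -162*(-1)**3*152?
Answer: 24624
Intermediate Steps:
-162*(-1)**3*152 = -162*(-1)*152 = 162*152 = 24624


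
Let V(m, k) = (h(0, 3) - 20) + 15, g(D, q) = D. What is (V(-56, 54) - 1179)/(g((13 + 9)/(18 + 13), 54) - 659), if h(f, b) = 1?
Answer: 36673/20407 ≈ 1.7971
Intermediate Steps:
V(m, k) = -4 (V(m, k) = (1 - 20) + 15 = -19 + 15 = -4)
(V(-56, 54) - 1179)/(g((13 + 9)/(18 + 13), 54) - 659) = (-4 - 1179)/((13 + 9)/(18 + 13) - 659) = -1183/(22/31 - 659) = -1183/(-20407/31) = -1183*(-31/20407) = 36673/20407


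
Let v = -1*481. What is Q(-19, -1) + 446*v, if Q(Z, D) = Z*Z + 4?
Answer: -214161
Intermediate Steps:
v = -481
Q(Z, D) = 4 + Z**2 (Q(Z, D) = Z**2 + 4 = 4 + Z**2)
Q(-19, -1) + 446*v = (4 + (-19)**2) + 446*(-481) = (4 + 361) - 214526 = 365 - 214526 = -214161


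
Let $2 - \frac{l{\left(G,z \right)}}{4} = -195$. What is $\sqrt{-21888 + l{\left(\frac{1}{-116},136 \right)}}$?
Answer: $10 i \sqrt{211} \approx 145.26 i$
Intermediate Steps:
$l{\left(G,z \right)} = 788$ ($l{\left(G,z \right)} = 8 - -780 = 8 + 780 = 788$)
$\sqrt{-21888 + l{\left(\frac{1}{-116},136 \right)}} = \sqrt{-21888 + 788} = \sqrt{-21100} = 10 i \sqrt{211}$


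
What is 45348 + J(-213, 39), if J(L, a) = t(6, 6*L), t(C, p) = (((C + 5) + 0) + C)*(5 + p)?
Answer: 23707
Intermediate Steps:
t(C, p) = (5 + p)*(5 + 2*C) (t(C, p) = (((5 + C) + 0) + C)*(5 + p) = ((5 + C) + C)*(5 + p) = (5 + 2*C)*(5 + p) = (5 + p)*(5 + 2*C))
J(L, a) = 85 + 102*L (J(L, a) = 25 + 5*(6*L) + 10*6 + 2*6*(6*L) = 25 + 30*L + 60 + 72*L = 85 + 102*L)
45348 + J(-213, 39) = 45348 + (85 + 102*(-213)) = 45348 + (85 - 21726) = 45348 - 21641 = 23707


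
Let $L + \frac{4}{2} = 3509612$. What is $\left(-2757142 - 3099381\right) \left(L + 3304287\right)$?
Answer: $-39905744500131$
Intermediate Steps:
$L = 3509610$ ($L = -2 + 3509612 = 3509610$)
$\left(-2757142 - 3099381\right) \left(L + 3304287\right) = \left(-2757142 - 3099381\right) \left(3509610 + 3304287\right) = \left(-5856523\right) 6813897 = -39905744500131$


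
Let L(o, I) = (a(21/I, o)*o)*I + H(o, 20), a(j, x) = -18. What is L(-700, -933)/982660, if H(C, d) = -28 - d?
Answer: -2938962/245665 ≈ -11.963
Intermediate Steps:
L(o, I) = -48 - 18*I*o (L(o, I) = (-18*o)*I + (-28 - 1*20) = -18*I*o + (-28 - 20) = -18*I*o - 48 = -48 - 18*I*o)
L(-700, -933)/982660 = (-48 - 18*(-933)*(-700))/982660 = (-48 - 11755800)*(1/982660) = -11755848*1/982660 = -2938962/245665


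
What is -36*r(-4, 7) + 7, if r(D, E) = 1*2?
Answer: -65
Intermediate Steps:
r(D, E) = 2
-36*r(-4, 7) + 7 = -36*2 + 7 = -72 + 7 = -65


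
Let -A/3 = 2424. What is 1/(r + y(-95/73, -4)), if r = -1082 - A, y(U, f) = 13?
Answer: 1/6203 ≈ 0.00016121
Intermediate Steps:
A = -7272 (A = -3*2424 = -7272)
r = 6190 (r = -1082 - 1*(-7272) = -1082 + 7272 = 6190)
1/(r + y(-95/73, -4)) = 1/(6190 + 13) = 1/6203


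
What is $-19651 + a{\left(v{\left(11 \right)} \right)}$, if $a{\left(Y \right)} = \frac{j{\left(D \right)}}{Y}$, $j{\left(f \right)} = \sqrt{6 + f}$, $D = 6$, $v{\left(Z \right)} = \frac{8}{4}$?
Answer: $-19651 + \sqrt{3} \approx -19649.0$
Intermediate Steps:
$v{\left(Z \right)} = 2$ ($v{\left(Z \right)} = 8 \cdot \frac{1}{4} = 2$)
$a{\left(Y \right)} = \frac{2 \sqrt{3}}{Y}$ ($a{\left(Y \right)} = \frac{\sqrt{6 + 6}}{Y} = \frac{\sqrt{12}}{Y} = \frac{2 \sqrt{3}}{Y}$)
$-19651 + a{\left(v{\left(11 \right)} \right)} = -19651 + \frac{2 \sqrt{3}}{2} = -19651 + 2 \sqrt{3} \cdot \frac{1}{2} = -19651 + \sqrt{3}$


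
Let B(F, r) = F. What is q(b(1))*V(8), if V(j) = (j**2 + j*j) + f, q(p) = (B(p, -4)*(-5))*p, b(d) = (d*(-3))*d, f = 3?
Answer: -5895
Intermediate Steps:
b(d) = -3*d**2 (b(d) = (-3*d)*d = -3*d**2)
q(p) = -5*p**2 (q(p) = (p*(-5))*p = (-5*p)*p = -5*p**2)
V(j) = 3 + 2*j**2 (V(j) = (j**2 + j*j) + 3 = (j**2 + j**2) + 3 = 2*j**2 + 3 = 3 + 2*j**2)
q(b(1))*V(8) = (-5*(-3*1**2)**2)*(3 + 2*8**2) = (-5*(-3*1)**2)*(3 + 2*64) = (-5*(-3)**2)*(3 + 128) = -5*9*131 = -45*131 = -5895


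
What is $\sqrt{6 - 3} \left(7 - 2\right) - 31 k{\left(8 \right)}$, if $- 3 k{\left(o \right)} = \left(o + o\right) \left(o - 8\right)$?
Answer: $5 \sqrt{3} \approx 8.6602$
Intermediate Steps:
$k{\left(o \right)} = - \frac{2 o \left(-8 + o\right)}{3}$ ($k{\left(o \right)} = - \frac{\left(o + o\right) \left(o - 8\right)}{3} = - \frac{2 o \left(-8 + o\right)}{3}$)
$\sqrt{6 - 3} \left(7 - 2\right) - 31 k{\left(8 \right)} = \sqrt{6 - 3} \left(7 - 2\right) - 31 \cdot \frac{2}{3} \cdot 8 \left(8 - 8\right) = \sqrt{3} \cdot 5 - 31 \cdot \frac{2}{3} \cdot 8 \left(8 - 8\right) = 5 \sqrt{3} - 31 \cdot \frac{2}{3} \cdot 8 \cdot 0 = 5 \sqrt{3} - 0 = 5 \sqrt{3} + 0 = 5 \sqrt{3}$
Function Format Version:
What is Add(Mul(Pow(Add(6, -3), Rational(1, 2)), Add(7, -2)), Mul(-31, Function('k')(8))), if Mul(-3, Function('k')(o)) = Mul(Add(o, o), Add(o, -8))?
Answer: Mul(5, Pow(3, Rational(1, 2))) ≈ 8.6602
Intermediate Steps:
Function('k')(o) = Mul(Rational(-2, 3), o, Add(-8, o)) (Function('k')(o) = Mul(Rational(-1, 3), Mul(Add(o, o), Add(o, -8))) = Mul(Rational(-1, 3), Mul(Mul(2, o), Add(-8, o))) = Mul(Rational(-1, 3), Mul(2, o, Add(-8, o))) = Mul(Rational(-2, 3), o, Add(-8, o)))
Add(Mul(Pow(Add(6, -3), Rational(1, 2)), Add(7, -2)), Mul(-31, Function('k')(8))) = Add(Mul(Pow(Add(6, -3), Rational(1, 2)), Add(7, -2)), Mul(-31, Mul(Rational(2, 3), 8, Add(8, Mul(-1, 8))))) = Add(Mul(Pow(3, Rational(1, 2)), 5), Mul(-31, Mul(Rational(2, 3), 8, Add(8, -8)))) = Add(Mul(5, Pow(3, Rational(1, 2))), Mul(-31, Mul(Rational(2, 3), 8, 0))) = Add(Mul(5, Pow(3, Rational(1, 2))), Mul(-31, 0)) = Add(Mul(5, Pow(3, Rational(1, 2))), 0) = Mul(5, Pow(3, Rational(1, 2)))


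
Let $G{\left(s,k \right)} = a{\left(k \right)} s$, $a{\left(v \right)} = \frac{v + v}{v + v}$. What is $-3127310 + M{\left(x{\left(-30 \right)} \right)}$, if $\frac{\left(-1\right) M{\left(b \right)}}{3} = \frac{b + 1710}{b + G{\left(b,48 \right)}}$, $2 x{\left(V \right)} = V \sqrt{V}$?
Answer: $- \frac{6254623}{2} - \frac{57 i \sqrt{30}}{10} \approx -3.1273 \cdot 10^{6} - 31.22 i$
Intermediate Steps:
$a{\left(v \right)} = 1$ ($a{\left(v \right)} = \frac{2 v}{2 v} = 2 v \frac{1}{2 v} = 1$)
$G{\left(s,k \right)} = s$ ($G{\left(s,k \right)} = 1 s = s$)
$x{\left(V \right)} = \frac{V^{\frac{3}{2}}}{2}$ ($x{\left(V \right)} = \frac{V \sqrt{V}}{2} = \frac{V^{\frac{3}{2}}}{2}$)
$M{\left(b \right)} = - \frac{3 \left(1710 + b\right)}{2 b}$ ($M{\left(b \right)} = - 3 \frac{b + 1710}{b + b} = - 3 \frac{1710 + b}{2 b} = - \frac{3 \left(1710 + b\right)}{2 b}$)
$-3127310 + M{\left(x{\left(-30 \right)} \right)} = -3127310 - \left(\frac{3}{2} + \frac{2565}{\frac{1}{2} \left(-30\right)^{\frac{3}{2}}}\right) = -3127310 - \left(\frac{3}{2} + \frac{2565}{\frac{1}{2} \left(- 30 i \sqrt{30}\right)}\right) = -3127310 - \left(\frac{3}{2} + \frac{2565}{\left(-15\right) i \sqrt{30}}\right) = -3127310 - \left(\frac{3}{2} + 2565 \frac{i \sqrt{30}}{450}\right) = -3127310 - \left(\frac{3}{2} + \frac{57 i \sqrt{30}}{10}\right) = - \frac{6254623}{2} - \frac{57 i \sqrt{30}}{10}$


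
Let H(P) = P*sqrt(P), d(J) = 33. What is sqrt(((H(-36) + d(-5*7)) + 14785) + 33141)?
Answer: sqrt(47959 - 216*I) ≈ 219.0 - 0.4932*I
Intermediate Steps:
H(P) = P**(3/2)
sqrt(((H(-36) + d(-5*7)) + 14785) + 33141) = sqrt((((-36)**(3/2) + 33) + 14785) + 33141) = sqrt(((-216*I + 33) + 14785) + 33141) = sqrt(((33 - 216*I) + 14785) + 33141) = sqrt((14818 - 216*I) + 33141) = sqrt(47959 - 216*I)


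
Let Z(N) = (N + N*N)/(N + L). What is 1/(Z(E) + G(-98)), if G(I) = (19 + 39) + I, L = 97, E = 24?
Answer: -121/4240 ≈ -0.028538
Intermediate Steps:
G(I) = 58 + I
Z(N) = (N + N²)/(97 + N) (Z(N) = (N + N*N)/(N + 97) = (N + N²)/(97 + N))
1/(Z(E) + G(-98)) = 1/(24*(1 + 24)/(97 + 24) + (58 - 98)) = 1/(24*25/121 - 40) = 1/(24*(1/121)*25 - 40) = 1/(600/121 - 40) = 1/(-4240/121) = -121/4240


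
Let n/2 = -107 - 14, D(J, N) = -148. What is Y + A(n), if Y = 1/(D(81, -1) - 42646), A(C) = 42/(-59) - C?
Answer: 609215325/2524846 ≈ 241.29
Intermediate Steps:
n = -242 (n = 2*(-107 - 14) = 2*(-121) = -242)
A(C) = -42/59 - C (A(C) = 42*(-1/59) - C = -42/59 - C)
Y = -1/42794 (Y = 1/(-148 - 42646) = 1/(-42794) = -1/42794 ≈ -2.3368e-5)
Y + A(n) = -1/42794 + (-42/59 - 1*(-242)) = -1/42794 + (-42/59 + 242) = -1/42794 + 14236/59 = 609215325/2524846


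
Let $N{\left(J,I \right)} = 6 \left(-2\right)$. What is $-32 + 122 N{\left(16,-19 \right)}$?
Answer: $-1496$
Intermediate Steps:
$N{\left(J,I \right)} = -12$
$-32 + 122 N{\left(16,-19 \right)} = -32 + 122 \left(-12\right) = -32 - 1464 = -1496$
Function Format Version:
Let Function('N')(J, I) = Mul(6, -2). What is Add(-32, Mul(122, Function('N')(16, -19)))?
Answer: -1496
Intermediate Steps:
Function('N')(J, I) = -12
Add(-32, Mul(122, Function('N')(16, -19))) = Add(-32, Mul(122, -12)) = Add(-32, -1464) = -1496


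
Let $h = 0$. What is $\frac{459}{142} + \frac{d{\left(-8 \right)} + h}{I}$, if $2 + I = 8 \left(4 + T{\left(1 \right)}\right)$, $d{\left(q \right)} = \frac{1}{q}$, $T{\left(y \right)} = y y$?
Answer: $\frac{69697}{21584} \approx 3.2291$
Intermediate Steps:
$T{\left(y \right)} = y^{2}$
$I = 38$ ($I = -2 + 8 \left(4 + 1^{2}\right) = -2 + 8 \left(4 + 1\right) = -2 + 8 \cdot 5 = -2 + 40 = 38$)
$\frac{459}{142} + \frac{d{\left(-8 \right)} + h}{I} = \frac{459}{142} + \frac{\frac{1}{-8} + 0}{38} = 459 \cdot \frac{1}{142} + \left(- \frac{1}{8} + 0\right) \frac{1}{38} = \frac{459}{142} - \frac{1}{304} = \frac{69697}{21584}$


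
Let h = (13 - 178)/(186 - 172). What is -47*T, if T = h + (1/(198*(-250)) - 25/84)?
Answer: 14055961/24750 ≈ 567.92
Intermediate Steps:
h = -165/14 ≈ -11.786
T = -299063/24750 (T = -165/14 + (1/(198*(-250)) - 25/84) = -165/14 + ((1/198)*(-1/250) - 25*1/84) = -165/14 + (-1/49500 - 25/84) = -165/14 - 25783/86625 = -299063/24750 ≈ -12.083)
-47*T = -47*(-299063/24750) = 14055961/24750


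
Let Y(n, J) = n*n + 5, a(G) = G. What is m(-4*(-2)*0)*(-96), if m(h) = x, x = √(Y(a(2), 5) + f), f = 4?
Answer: -96*√13 ≈ -346.13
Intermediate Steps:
Y(n, J) = 5 + n² (Y(n, J) = n² + 5 = 5 + n²)
x = √13 (x = √((5 + 2²) + 4) = √((5 + 4) + 4) = √(9 + 4) = √13 ≈ 3.6056)
m(h) = √13
m(-4*(-2)*0)*(-96) = √13*(-96) = -96*√13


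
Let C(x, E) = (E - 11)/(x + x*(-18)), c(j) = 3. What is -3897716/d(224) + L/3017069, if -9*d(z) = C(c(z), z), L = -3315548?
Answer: -1799230986907720/214211899 ≈ -8.3993e+6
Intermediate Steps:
C(x, E) = -(-11 + E)/(17*x) (C(x, E) = (-11 + E)/(x - 18*x) = (-11 + E)/((-17*x)) = (-11 + E)*(-1/(17*x)) = -(-11 + E)/(17*x))
d(z) = -11/459 + z/459 (d(z) = -(11 - z)/(153*3) = -(11/51 - z/51)/9 = -11/459 + z/459)
-3897716/d(224) + L/3017069 = -3897716/(-11/459 + (1/459)*224) - 3315548/3017069 = -3897716/(-11/459 + 224/459) - 3315548*1/3017069 = -3897716/71/153 - 3315548/3017069 = -3897716*153/71 - 3315548/3017069 = -596350548/71 - 3315548/3017069 = -1799230986907720/214211899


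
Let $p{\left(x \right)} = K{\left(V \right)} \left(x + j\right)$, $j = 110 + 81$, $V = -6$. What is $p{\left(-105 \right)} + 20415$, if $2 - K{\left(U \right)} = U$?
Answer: $21103$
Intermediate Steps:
$K{\left(U \right)} = 2 - U$
$j = 191$
$p{\left(x \right)} = 1528 + 8 x$ ($p{\left(x \right)} = \left(2 - -6\right) \left(x + 191\right) = \left(2 + 6\right) \left(191 + x\right) = 8 \left(191 + x\right) = 1528 + 8 x$)
$p{\left(-105 \right)} + 20415 = \left(1528 + 8 \left(-105\right)\right) + 20415 = \left(1528 - 840\right) + 20415 = 688 + 20415 = 21103$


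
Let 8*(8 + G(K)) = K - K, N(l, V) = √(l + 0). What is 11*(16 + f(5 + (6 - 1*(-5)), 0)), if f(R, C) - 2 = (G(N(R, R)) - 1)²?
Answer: 1089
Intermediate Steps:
N(l, V) = √l
G(K) = -8 (G(K) = -8 + (K - K)/8 = -8 + (⅛)*0 = -8 + 0 = -8)
f(R, C) = 83 (f(R, C) = 2 + (-8 - 1)² = 2 + (-9)² = 2 + 81 = 83)
11*(16 + f(5 + (6 - 1*(-5)), 0)) = 11*(16 + 83) = 11*99 = 1089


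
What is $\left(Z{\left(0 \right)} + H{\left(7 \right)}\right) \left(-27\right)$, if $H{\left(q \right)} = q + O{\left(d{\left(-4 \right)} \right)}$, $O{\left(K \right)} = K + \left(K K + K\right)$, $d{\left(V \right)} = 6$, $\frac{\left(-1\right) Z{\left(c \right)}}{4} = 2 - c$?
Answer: $-1269$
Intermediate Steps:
$Z{\left(c \right)} = -8 + 4 c$ ($Z{\left(c \right)} = - 4 \left(2 - c\right) = -8 + 4 c$)
$O{\left(K \right)} = K^{2} + 2 K$ ($O{\left(K \right)} = K + \left(K^{2} + K\right) = K + \left(K + K^{2}\right) = K^{2} + 2 K$)
$H{\left(q \right)} = 48 + q$ ($H{\left(q \right)} = q + 6 \left(2 + 6\right) = q + 6 \cdot 8 = q + 48 = 48 + q$)
$\left(Z{\left(0 \right)} + H{\left(7 \right)}\right) \left(-27\right) = \left(\left(-8 + 4 \cdot 0\right) + \left(48 + 7\right)\right) \left(-27\right) = \left(\left(-8 + 0\right) + 55\right) \left(-27\right) = \left(-8 + 55\right) \left(-27\right) = 47 \left(-27\right) = -1269$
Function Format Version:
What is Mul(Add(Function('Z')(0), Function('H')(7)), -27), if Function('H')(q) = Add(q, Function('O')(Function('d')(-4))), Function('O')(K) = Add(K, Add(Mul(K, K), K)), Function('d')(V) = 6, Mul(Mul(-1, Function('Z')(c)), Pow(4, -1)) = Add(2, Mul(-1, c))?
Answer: -1269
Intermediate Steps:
Function('Z')(c) = Add(-8, Mul(4, c)) (Function('Z')(c) = Mul(-4, Add(2, Mul(-1, c))) = Add(-8, Mul(4, c)))
Function('O')(K) = Add(Pow(K, 2), Mul(2, K)) (Function('O')(K) = Add(K, Add(Pow(K, 2), K)) = Add(K, Add(K, Pow(K, 2))) = Add(Pow(K, 2), Mul(2, K)))
Function('H')(q) = Add(48, q) (Function('H')(q) = Add(q, Mul(6, Add(2, 6))) = Add(q, Mul(6, 8)) = Add(q, 48) = Add(48, q))
Mul(Add(Function('Z')(0), Function('H')(7)), -27) = Mul(Add(Add(-8, Mul(4, 0)), Add(48, 7)), -27) = Mul(Add(Add(-8, 0), 55), -27) = Mul(Add(-8, 55), -27) = Mul(47, -27) = -1269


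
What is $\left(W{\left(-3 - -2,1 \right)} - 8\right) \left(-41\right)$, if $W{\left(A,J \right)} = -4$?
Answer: $492$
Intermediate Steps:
$\left(W{\left(-3 - -2,1 \right)} - 8\right) \left(-41\right) = \left(-4 - 8\right) \left(-41\right) = \left(-12\right) \left(-41\right) = 492$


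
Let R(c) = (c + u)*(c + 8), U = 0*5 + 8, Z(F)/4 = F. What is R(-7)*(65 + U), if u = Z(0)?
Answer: -511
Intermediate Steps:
Z(F) = 4*F
U = 8 (U = 0 + 8 = 8)
u = 0 (u = 4*0 = 0)
R(c) = c*(8 + c) (R(c) = (c + 0)*(c + 8) = c*(8 + c))
R(-7)*(65 + U) = (-7*(8 - 7))*(65 + 8) = -7*1*73 = -7*73 = -511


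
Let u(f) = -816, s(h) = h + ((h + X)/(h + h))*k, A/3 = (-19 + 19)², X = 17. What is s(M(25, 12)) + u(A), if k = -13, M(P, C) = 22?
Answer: -35443/44 ≈ -805.52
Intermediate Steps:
A = 0 (A = 3*(-19 + 19)² = 3*0² = 3*0 = 0)
s(h) = h - 13*(17 + h)/(2*h) (s(h) = h + ((h + 17)/(h + h))*(-13) = h + ((17 + h)/((2*h)))*(-13) = h + ((17 + h)*(1/(2*h)))*(-13) = h + ((17 + h)/(2*h))*(-13) = h - 13*(17 + h)/(2*h))
s(M(25, 12)) + u(A) = (-13/2 + 22 - 221/2/22) - 816 = (-13/2 + 22 - 221/2*1/22) - 816 = (-13/2 + 22 - 221/44) - 816 = 461/44 - 816 = -35443/44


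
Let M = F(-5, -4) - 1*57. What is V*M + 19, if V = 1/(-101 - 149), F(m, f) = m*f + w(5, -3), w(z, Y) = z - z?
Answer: 4787/250 ≈ 19.148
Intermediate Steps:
w(z, Y) = 0
F(m, f) = f*m (F(m, f) = m*f + 0 = f*m + 0 = f*m)
M = -37 (M = -4*(-5) - 1*57 = 20 - 57 = -37)
V = -1/250 (V = 1/(-250) = -1/250 ≈ -0.0040000)
V*M + 19 = -1/250*(-37) + 19 = 37/250 + 19 = 4787/250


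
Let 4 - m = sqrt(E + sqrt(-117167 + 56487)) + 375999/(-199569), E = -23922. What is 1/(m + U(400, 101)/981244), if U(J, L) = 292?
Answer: 16318823653/(96025714354 - 16318823653*sqrt(2)*sqrt(-11961 + I*sqrt(15170))) ≈ 0.00021246 + 0.0064584*I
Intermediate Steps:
m = 391425/66523 - sqrt(-23922 + 2*I*sqrt(15170)) (m = 4 - (sqrt(-23922 + sqrt(-117167 + 56487)) + 375999/(-199569)) = 4 - (sqrt(-23922 + sqrt(-60680)) + 375999*(-1/199569)) = 4 - (sqrt(-23922 + 2*I*sqrt(15170)) - 125333/66523) = 4 - (-125333/66523 + sqrt(-23922 + 2*I*sqrt(15170))) = 4 + (125333/66523 - sqrt(-23922 + 2*I*sqrt(15170))) = 391425/66523 - sqrt(-23922 + 2*I*sqrt(15170)) ≈ 5.0877 - 154.67*I)
1/(m + U(400, 101)/981244) = 1/((391425/66523 - sqrt(-23922 + 2*I*sqrt(15170))) + 292/981244) = 1/((391425/66523 - sqrt(-23922 + 2*I*sqrt(15170))) + 292*(1/981244)) = 1/((391425/66523 - sqrt(-23922 + 2*I*sqrt(15170))) + 73/245311) = 1/(96025714354/16318823653 - sqrt(-23922 + 2*I*sqrt(15170)))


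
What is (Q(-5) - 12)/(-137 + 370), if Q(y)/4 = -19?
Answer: -88/233 ≈ -0.37768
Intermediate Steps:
Q(y) = -76 (Q(y) = 4*(-19) = -76)
(Q(-5) - 12)/(-137 + 370) = (-76 - 12)/(-137 + 370) = -88/233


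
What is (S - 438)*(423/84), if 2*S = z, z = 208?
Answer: -23547/14 ≈ -1681.9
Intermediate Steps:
S = 104 (S = (1/2)*208 = 104)
(S - 438)*(423/84) = (104 - 438)*(423/84) = -141282/84 = -334*141/28 = -23547/14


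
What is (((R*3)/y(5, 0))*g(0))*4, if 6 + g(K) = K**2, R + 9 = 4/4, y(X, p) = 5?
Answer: 576/5 ≈ 115.20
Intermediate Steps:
R = -8 (R = -9 + 4/4 = -9 + 4*(1/4) = -9 + 1 = -8)
g(K) = -6 + K**2
(((R*3)/y(5, 0))*g(0))*4 = ((-8*3/5)*(-6 + 0**2))*4 = ((-24*1/5)*(-6 + 0))*4 = -24/5*(-6)*4 = (144/5)*4 = 576/5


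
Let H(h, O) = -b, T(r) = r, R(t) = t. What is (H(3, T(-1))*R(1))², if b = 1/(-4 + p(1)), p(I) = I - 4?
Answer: 1/49 ≈ 0.020408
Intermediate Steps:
p(I) = -4 + I
b = -⅐ (b = 1/(-4 + (-4 + 1)) = 1/(-4 - 3) = 1/(-7) = -⅐ ≈ -0.14286)
H(h, O) = ⅐ (H(h, O) = -1*(-⅐) = ⅐)
(H(3, T(-1))*R(1))² = ((⅐)*1)² = (⅐)² = 1/49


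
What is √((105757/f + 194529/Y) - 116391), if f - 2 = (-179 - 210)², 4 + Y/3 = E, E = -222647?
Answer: 5*I*√65245721241730840890937/3743579697 ≈ 341.16*I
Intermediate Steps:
Y = -667953 (Y = -12 + 3*(-222647) = -12 - 667941 = -667953)
f = 151323 (f = 2 + (-179 - 210)² = 2 + (-389)² = 2 + 151321 = 151323)
√((105757/f + 194529/Y) - 116391) = √((105757/151323 + 194529/(-667953)) - 116391) = √((105757*(1/151323) + 194529*(-1/667953)) - 116391) = √((105757/151323 - 64843/222651) - 116391) = √(4578221506/11230739091 - 116391) = √(-1307152375319075/11230739091) = 5*I*√65245721241730840890937/3743579697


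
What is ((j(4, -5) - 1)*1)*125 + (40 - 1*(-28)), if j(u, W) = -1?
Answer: -182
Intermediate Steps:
((j(4, -5) - 1)*1)*125 + (40 - 1*(-28)) = ((-1 - 1)*1)*125 + (40 - 1*(-28)) = -2*1*125 + (40 + 28) = -2*125 + 68 = -250 + 68 = -182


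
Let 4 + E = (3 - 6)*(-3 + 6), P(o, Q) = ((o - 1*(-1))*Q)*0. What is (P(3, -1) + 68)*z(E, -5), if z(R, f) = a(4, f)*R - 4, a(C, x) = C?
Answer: -3808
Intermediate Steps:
P(o, Q) = 0 (P(o, Q) = ((o + 1)*Q)*0 = ((1 + o)*Q)*0 = (Q*(1 + o))*0 = 0)
E = -13 (E = -4 + (3 - 6)*(-3 + 6) = -4 - 3*3 = -4 - 9 = -13)
z(R, f) = -4 + 4*R (z(R, f) = 4*R - 4 = -4 + 4*R)
(P(3, -1) + 68)*z(E, -5) = (0 + 68)*(-4 + 4*(-13)) = 68*(-4 - 52) = 68*(-56) = -3808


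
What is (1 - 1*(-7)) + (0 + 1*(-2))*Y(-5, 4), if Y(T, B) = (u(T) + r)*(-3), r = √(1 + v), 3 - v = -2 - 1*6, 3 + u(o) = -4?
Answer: -34 + 12*√3 ≈ -13.215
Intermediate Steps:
u(o) = -7 (u(o) = -3 - 4 = -7)
v = 11 (v = 3 - (-2 - 1*6) = 3 - (-2 - 6) = 3 - 1*(-8) = 3 + 8 = 11)
r = 2*√3 (r = √(1 + 11) = √12 = 2*√3 ≈ 3.4641)
Y(T, B) = 21 - 6*√3 (Y(T, B) = (-7 + 2*√3)*(-3) = 21 - 6*√3)
(1 - 1*(-7)) + (0 + 1*(-2))*Y(-5, 4) = (1 - 1*(-7)) + (0 + 1*(-2))*(21 - 6*√3) = (1 + 7) + (0 - 2)*(21 - 6*√3) = 8 - 2*(21 - 6*√3) = 8 + (-42 + 12*√3) = -34 + 12*√3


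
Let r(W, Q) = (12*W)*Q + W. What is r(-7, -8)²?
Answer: 442225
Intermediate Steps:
r(W, Q) = W + 12*Q*W (r(W, Q) = 12*Q*W + W = W + 12*Q*W)
r(-7, -8)² = (-7*(1 + 12*(-8)))² = (-7*(1 - 96))² = (-7*(-95))² = 665² = 442225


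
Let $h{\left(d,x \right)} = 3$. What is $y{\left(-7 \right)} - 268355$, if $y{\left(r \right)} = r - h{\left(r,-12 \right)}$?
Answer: $-268365$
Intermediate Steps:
$y{\left(r \right)} = -3 + r$ ($y{\left(r \right)} = r - 3 = -3 + r$)
$y{\left(-7 \right)} - 268355 = \left(-3 - 7\right) - 268355 = -10 - 268355 = -268365$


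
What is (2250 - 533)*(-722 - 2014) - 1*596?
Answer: -4698308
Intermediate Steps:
(2250 - 533)*(-722 - 2014) - 1*596 = 1717*(-2736) - 596 = -4697712 - 596 = -4698308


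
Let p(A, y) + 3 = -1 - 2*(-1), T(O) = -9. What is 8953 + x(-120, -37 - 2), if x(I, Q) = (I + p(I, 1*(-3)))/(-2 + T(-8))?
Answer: 98605/11 ≈ 8964.1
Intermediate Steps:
p(A, y) = -2 (p(A, y) = -3 + (-1 - 2*(-1)) = -3 + (-1 + 2) = -3 + 1 = -2)
x(I, Q) = 2/11 - I/11 (x(I, Q) = (I - 2)/(-2 - 9) = (-2 + I)/(-11) = (-2 + I)*(-1/11) = 2/11 - I/11)
8953 + x(-120, -37 - 2) = 8953 + (2/11 - 1/11*(-120)) = 8953 + (2/11 + 120/11) = 8953 + 122/11 = 98605/11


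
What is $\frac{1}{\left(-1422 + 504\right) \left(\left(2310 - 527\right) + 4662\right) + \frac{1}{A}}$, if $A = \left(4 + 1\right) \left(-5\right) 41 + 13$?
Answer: $- \frac{1012}{5987508121} \approx -1.6902 \cdot 10^{-7}$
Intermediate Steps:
$A = -1012$ ($A = 5 \left(-5\right) 41 + 13 = \left(-25\right) 41 + 13 = -1025 + 13 = -1012$)
$\frac{1}{\left(-1422 + 504\right) \left(\left(2310 - 527\right) + 4662\right) + \frac{1}{A}} = \frac{1}{\left(-1422 + 504\right) \left(\left(2310 - 527\right) + 4662\right) + \frac{1}{-1012}} = \frac{1}{- 918 \left(1783 + 4662\right) - \frac{1}{1012}} = \frac{1}{\left(-918\right) 6445 - \frac{1}{1012}} = \frac{1}{-5916510 - \frac{1}{1012}} = \frac{1}{- \frac{5987508121}{1012}} = - \frac{1012}{5987508121}$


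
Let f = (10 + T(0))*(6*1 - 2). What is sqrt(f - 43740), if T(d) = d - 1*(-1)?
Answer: 4*I*sqrt(2731) ≈ 209.04*I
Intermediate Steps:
T(d) = 1 + d (T(d) = d + 1 = 1 + d)
f = 44 (f = (10 + (1 + 0))*(6*1 - 2) = (10 + 1)*(6 - 2) = 11*4 = 44)
sqrt(f - 43740) = sqrt(44 - 43740) = sqrt(-43696) = 4*I*sqrt(2731)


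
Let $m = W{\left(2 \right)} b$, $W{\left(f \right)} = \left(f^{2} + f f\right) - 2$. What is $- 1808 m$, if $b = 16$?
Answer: $-173568$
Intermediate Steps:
$W{\left(f \right)} = -2 + 2 f^{2}$ ($W{\left(f \right)} = \left(f^{2} + f^{2}\right) - 2 = 2 f^{2} - 2 = -2 + 2 f^{2}$)
$m = 96$ ($m = \left(-2 + 2 \cdot 2^{2}\right) 16 = \left(-2 + 2 \cdot 4\right) 16 = \left(-2 + 8\right) 16 = 6 \cdot 16 = 96$)
$- 1808 m = \left(-1808\right) 96 = -173568$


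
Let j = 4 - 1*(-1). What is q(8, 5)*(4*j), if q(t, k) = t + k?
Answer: 260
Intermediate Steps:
j = 5 (j = 4 + 1 = 5)
q(t, k) = k + t
q(8, 5)*(4*j) = (5 + 8)*(4*5) = 13*20 = 260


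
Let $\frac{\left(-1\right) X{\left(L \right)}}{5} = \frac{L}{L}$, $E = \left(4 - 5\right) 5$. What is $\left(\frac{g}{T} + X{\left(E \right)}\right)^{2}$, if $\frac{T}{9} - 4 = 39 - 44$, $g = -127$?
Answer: $\frac{6724}{81} \approx 83.012$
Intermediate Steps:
$E = -5$ ($E = \left(-1\right) 5 = -5$)
$T = -9$ ($T = 36 + 9 \left(39 - 44\right) = 36 + 9 \left(-5\right) = 36 - 45 = -9$)
$X{\left(L \right)} = -5$ ($X{\left(L \right)} = - 5 \frac{L}{L} = \left(-5\right) 1 = -5$)
$\left(\frac{g}{T} + X{\left(E \right)}\right)^{2} = \left(- \frac{127}{-9} - 5\right)^{2} = \left(\left(-127\right) \left(- \frac{1}{9}\right) - 5\right)^{2} = \left(\frac{127}{9} - 5\right)^{2} = \left(\frac{82}{9}\right)^{2} = \frac{6724}{81}$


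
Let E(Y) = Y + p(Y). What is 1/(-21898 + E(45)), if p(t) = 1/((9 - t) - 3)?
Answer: -39/852268 ≈ -4.5760e-5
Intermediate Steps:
p(t) = 1/(6 - t)
E(Y) = Y - 1/(-6 + Y)
1/(-21898 + E(45)) = 1/(-21898 + (-1 + 45*(-6 + 45))/(-6 + 45)) = 1/(-21898 + (-1 + 45*39)/39) = 1/(-21898 + (-1 + 1755)/39) = 1/(-21898 + (1/39)*1754) = 1/(-21898 + 1754/39) = 1/(-852268/39) = -39/852268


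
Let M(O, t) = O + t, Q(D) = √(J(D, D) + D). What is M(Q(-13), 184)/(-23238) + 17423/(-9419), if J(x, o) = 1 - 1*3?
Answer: -203304385/109439361 - I*√15/23238 ≈ -1.8577 - 0.00016667*I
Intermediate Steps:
J(x, o) = -2 (J(x, o) = 1 - 3 = -2)
Q(D) = √(-2 + D)
M(Q(-13), 184)/(-23238) + 17423/(-9419) = (√(-2 - 13) + 184)/(-23238) + 17423/(-9419) = (√(-15) + 184)*(-1/23238) + 17423*(-1/9419) = (I*√15 + 184)*(-1/23238) - 17423/9419 = (184 + I*√15)*(-1/23238) - 17423/9419 = (-92/11619 - I*√15/23238) - 17423/9419 = -203304385/109439361 - I*√15/23238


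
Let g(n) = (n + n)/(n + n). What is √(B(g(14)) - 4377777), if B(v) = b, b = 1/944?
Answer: I*√243824667733/236 ≈ 2092.3*I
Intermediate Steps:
b = 1/944 ≈ 0.0010593
g(n) = 1 (g(n) = (2*n)/((2*n)) = (2*n)*(1/(2*n)) = 1)
B(v) = 1/944
√(B(g(14)) - 4377777) = √(1/944 - 4377777) = √(-4132621487/944) = I*√243824667733/236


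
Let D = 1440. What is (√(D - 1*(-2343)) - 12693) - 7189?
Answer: -19882 + √3783 ≈ -19821.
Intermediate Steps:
(√(D - 1*(-2343)) - 12693) - 7189 = (√(1440 - 1*(-2343)) - 12693) - 7189 = (√(1440 + 2343) - 12693) - 7189 = (√3783 - 12693) - 7189 = (-12693 + √3783) - 7189 = -19882 + √3783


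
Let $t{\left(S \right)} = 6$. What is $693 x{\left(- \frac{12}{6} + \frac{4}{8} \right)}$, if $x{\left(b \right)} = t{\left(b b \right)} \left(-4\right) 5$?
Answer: $-83160$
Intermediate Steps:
$x{\left(b \right)} = -120$ ($x{\left(b \right)} = 6 \left(-4\right) 5 = \left(-24\right) 5 = -120$)
$693 x{\left(- \frac{12}{6} + \frac{4}{8} \right)} = 693 \left(-120\right) = -83160$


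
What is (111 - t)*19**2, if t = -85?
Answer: 70756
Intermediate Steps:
(111 - t)*19**2 = (111 - 1*(-85))*19**2 = (111 + 85)*361 = 196*361 = 70756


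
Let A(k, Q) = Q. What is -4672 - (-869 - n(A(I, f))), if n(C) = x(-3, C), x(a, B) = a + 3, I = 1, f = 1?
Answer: -3803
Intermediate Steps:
x(a, B) = 3 + a
n(C) = 0 (n(C) = 3 - 3 = 0)
-4672 - (-869 - n(A(I, f))) = -4672 - (-869 - 1*0) = -4672 - (-869 + 0) = -4672 - 1*(-869) = -4672 + 869 = -3803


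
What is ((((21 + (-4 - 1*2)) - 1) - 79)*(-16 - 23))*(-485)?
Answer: -1229475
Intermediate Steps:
((((21 + (-4 - 1*2)) - 1) - 79)*(-16 - 23))*(-485) = ((((21 + (-4 - 2)) - 1) - 79)*(-39))*(-485) = ((((21 - 6) - 1) - 79)*(-39))*(-485) = (((15 - 1) - 79)*(-39))*(-485) = ((14 - 79)*(-39))*(-485) = -65*(-39)*(-485) = 2535*(-485) = -1229475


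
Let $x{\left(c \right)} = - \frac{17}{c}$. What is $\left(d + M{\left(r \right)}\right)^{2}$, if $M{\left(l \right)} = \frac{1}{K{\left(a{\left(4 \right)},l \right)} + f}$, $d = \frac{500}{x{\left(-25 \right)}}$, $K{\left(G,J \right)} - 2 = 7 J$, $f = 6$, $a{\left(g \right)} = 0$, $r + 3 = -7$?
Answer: $\frac{600598650289}{1110916} \approx 5.4063 \cdot 10^{5}$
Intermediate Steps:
$r = -10$ ($r = -3 - 7 = -10$)
$K{\left(G,J \right)} = 2 + 7 J$
$d = \frac{12500}{17}$ ($d = \frac{500}{\left(-17\right) \frac{1}{-25}} = \frac{500}{\left(-17\right) \left(- \frac{1}{25}\right)} = \frac{500}{\frac{17}{25}} = 500 \cdot \frac{25}{17} = \frac{12500}{17} \approx 735.29$)
$M{\left(l \right)} = \frac{1}{8 + 7 l}$ ($M{\left(l \right)} = \frac{1}{\left(2 + 7 l\right) + 6} = \frac{1}{8 + 7 l}$)
$\left(d + M{\left(r \right)}\right)^{2} = \left(\frac{12500}{17} + \frac{1}{8 + 7 \left(-10\right)}\right)^{2} = \left(\frac{12500}{17} + \frac{1}{8 - 70}\right)^{2} = \left(\frac{12500}{17} + \frac{1}{-62}\right)^{2} = \left(\frac{12500}{17} - \frac{1}{62}\right)^{2} = \left(\frac{774983}{1054}\right)^{2} = \frac{600598650289}{1110916}$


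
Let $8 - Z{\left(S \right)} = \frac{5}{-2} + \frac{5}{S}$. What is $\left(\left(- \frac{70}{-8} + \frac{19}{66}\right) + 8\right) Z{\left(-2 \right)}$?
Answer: $\frac{29237}{132} \approx 221.49$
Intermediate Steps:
$Z{\left(S \right)} = \frac{21}{2} - \frac{5}{S}$ ($Z{\left(S \right)} = 8 - \left(\frac{5}{-2} + \frac{5}{S}\right) = 8 - \left(5 \left(- \frac{1}{2}\right) + \frac{5}{S}\right) = 8 - \left(- \frac{5}{2} + \frac{5}{S}\right) = 8 + \left(\frac{5}{2} - \frac{5}{S}\right) = \frac{21}{2} - \frac{5}{S}$)
$\left(\left(- \frac{70}{-8} + \frac{19}{66}\right) + 8\right) Z{\left(-2 \right)} = \left(\left(- \frac{70}{-8} + \frac{19}{66}\right) + 8\right) \left(\frac{21}{2} - \frac{5}{-2}\right) = \left(\left(\left(-70\right) \left(- \frac{1}{8}\right) + 19 \cdot \frac{1}{66}\right) + 8\right) \left(\frac{21}{2} - - \frac{5}{2}\right) = \left(\left(\frac{35}{4} + \frac{19}{66}\right) + 8\right) \left(\frac{21}{2} + \frac{5}{2}\right) = \left(\frac{1193}{132} + 8\right) 13 = \frac{2249}{132} \cdot 13 = \frac{29237}{132}$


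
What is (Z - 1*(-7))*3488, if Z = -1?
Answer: 20928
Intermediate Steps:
(Z - 1*(-7))*3488 = (-1 - 1*(-7))*3488 = (-1 + 7)*3488 = 6*3488 = 20928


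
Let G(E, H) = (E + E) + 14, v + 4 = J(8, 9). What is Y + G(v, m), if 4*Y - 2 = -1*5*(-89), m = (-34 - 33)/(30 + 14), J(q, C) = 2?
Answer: 487/4 ≈ 121.75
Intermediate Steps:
v = -2 (v = -4 + 2 = -2)
m = -67/44 ≈ -1.5227
G(E, H) = 14 + 2*E (G(E, H) = 2*E + 14 = 14 + 2*E)
Y = 447/4 (Y = 1/2 + (-1*5*(-89))/4 = 1/2 + (-5*(-89))/4 = 1/2 + (1/4)*445 = 1/2 + 445/4 = 447/4 ≈ 111.75)
Y + G(v, m) = 447/4 + (14 + 2*(-2)) = 447/4 + (14 - 4) = 447/4 + 10 = 487/4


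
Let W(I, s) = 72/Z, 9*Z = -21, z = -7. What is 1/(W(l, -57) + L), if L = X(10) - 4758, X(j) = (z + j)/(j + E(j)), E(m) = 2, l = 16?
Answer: -28/134081 ≈ -0.00020883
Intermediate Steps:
Z = -7/3 (Z = (⅑)*(-21) = -7/3 ≈ -2.3333)
X(j) = (-7 + j)/(2 + j) (X(j) = (-7 + j)/(j + 2) = (-7 + j)/(2 + j))
W(I, s) = -216/7 (W(I, s) = 72/(-7/3) = 72*(-3/7) = -216/7)
L = -19031/4 (L = (-7 + 10)/(2 + 10) - 4758 = 3/12 - 4758 = (1/12)*3 - 4758 = ¼ - 4758 = -19031/4 ≈ -4757.8)
1/(W(l, -57) + L) = 1/(-216/7 - 19031/4) = 1/(-134081/28) = -28/134081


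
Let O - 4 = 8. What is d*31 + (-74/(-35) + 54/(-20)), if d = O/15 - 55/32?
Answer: -6511/224 ≈ -29.067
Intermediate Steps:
O = 12 (O = 4 + 8 = 12)
d = -147/160 (d = 12/15 - 55/32 = 12*(1/15) - 55*1/32 = ⅘ - 55/32 = -147/160 ≈ -0.91875)
d*31 + (-74/(-35) + 54/(-20)) = -147/160*31 + (-74/(-35) + 54/(-20)) = -4557/160 + (-74*(-1/35) + 54*(-1/20)) = -4557/160 + (74/35 - 27/10) = -4557/160 - 41/70 = -6511/224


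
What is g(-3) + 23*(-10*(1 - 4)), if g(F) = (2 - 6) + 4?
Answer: 690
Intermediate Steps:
g(F) = 0 (g(F) = -4 + 4 = 0)
g(-3) + 23*(-10*(1 - 4)) = 0 + 23*(-10*(1 - 4)) = 0 + 23*(-10*(-3)) = 0 + 23*30 = 0 + 690 = 690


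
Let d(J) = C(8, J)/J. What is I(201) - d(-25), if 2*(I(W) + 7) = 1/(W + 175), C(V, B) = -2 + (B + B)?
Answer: -170679/18800 ≈ -9.0787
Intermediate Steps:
C(V, B) = -2 + 2*B
d(J) = (-2 + 2*J)/J
I(W) = -7 + 1/(2*(175 + W)) (I(W) = -7 + 1/(2*(W + 175)) = -7 + 1/(2*(175 + W)))
I(201) - d(-25) = (-2449 - 14*201)/(2*(175 + 201)) - (2 - 2/(-25)) = (1/2)*(-2449 - 2814)/376 - (2 - 2*(-1/25)) = (1/2)*(1/376)*(-5263) - (2 + 2/25) = -5263/752 - 1*52/25 = -5263/752 - 52/25 = -170679/18800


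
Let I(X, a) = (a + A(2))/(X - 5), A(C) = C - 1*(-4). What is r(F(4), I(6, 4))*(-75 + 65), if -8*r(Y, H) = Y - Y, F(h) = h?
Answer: 0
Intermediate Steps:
A(C) = 4 + C (A(C) = C + 4 = 4 + C)
I(X, a) = (6 + a)/(-5 + X) (I(X, a) = (a + (4 + 2))/(X - 5) = (a + 6)/(-5 + X) = (6 + a)/(-5 + X))
r(Y, H) = 0 (r(Y, H) = -(Y - Y)/8 = -1/8*0 = 0)
r(F(4), I(6, 4))*(-75 + 65) = 0*(-75 + 65) = 0*(-10) = 0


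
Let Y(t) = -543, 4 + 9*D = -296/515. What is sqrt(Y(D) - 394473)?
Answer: 2*I*sqrt(98754) ≈ 628.5*I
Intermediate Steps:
D = -2356/4635 (D = -4/9 + (-296/515)/9 = -4/9 + (-296*1/515)/9 = -4/9 + (1/9)*(-296/515) = -4/9 - 296/4635 = -2356/4635 ≈ -0.50831)
sqrt(Y(D) - 394473) = sqrt(-543 - 394473) = sqrt(-395016) = 2*I*sqrt(98754)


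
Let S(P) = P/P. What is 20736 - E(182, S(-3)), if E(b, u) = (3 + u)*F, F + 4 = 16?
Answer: 20688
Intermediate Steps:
F = 12 (F = -4 + 16 = 12)
S(P) = 1
E(b, u) = 36 + 12*u (E(b, u) = (3 + u)*12 = 36 + 12*u)
20736 - E(182, S(-3)) = 20736 - (36 + 12*1) = 20736 - (36 + 12) = 20736 - 1*48 = 20736 - 48 = 20688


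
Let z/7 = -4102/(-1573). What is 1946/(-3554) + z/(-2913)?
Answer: -4509455755/8142478773 ≈ -0.55382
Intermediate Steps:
z = 28714/1573 (z = 7*(-4102/(-1573)) = 7*(-4102*(-1/1573)) = 7*(4102/1573) = 28714/1573 ≈ 18.254)
1946/(-3554) + z/(-2913) = 1946/(-3554) + (28714/1573)/(-2913) = 1946*(-1/3554) + (28714/1573)*(-1/2913) = -973/1777 - 28714/4582149 = -4509455755/8142478773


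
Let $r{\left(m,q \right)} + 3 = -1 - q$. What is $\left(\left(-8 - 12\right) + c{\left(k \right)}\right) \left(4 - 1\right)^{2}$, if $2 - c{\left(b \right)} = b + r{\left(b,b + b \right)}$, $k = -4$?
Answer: $-162$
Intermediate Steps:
$r{\left(m,q \right)} = -4 - q$ ($r{\left(m,q \right)} = -3 - \left(1 + q\right) = -4 - q$)
$c{\left(b \right)} = 6 + b$ ($c{\left(b \right)} = 2 - \left(b - \left(4 + 2 b\right)\right) = 2 - \left(-4 - b\right) = 2 + \left(4 + b\right) = 6 + b$)
$\left(\left(-8 - 12\right) + c{\left(k \right)}\right) \left(4 - 1\right)^{2} = \left(\left(-8 - 12\right) + \left(6 - 4\right)\right) \left(4 - 1\right)^{2} = \left(-20 + 2\right) 3^{2} = \left(-18\right) 9 = -162$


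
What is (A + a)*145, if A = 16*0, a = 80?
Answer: 11600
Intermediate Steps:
A = 0
(A + a)*145 = (0 + 80)*145 = 80*145 = 11600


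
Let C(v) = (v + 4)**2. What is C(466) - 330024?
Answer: -109124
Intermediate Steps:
C(v) = (4 + v)**2
C(466) - 330024 = (4 + 466)**2 - 330024 = 470**2 - 330024 = 220900 - 330024 = -109124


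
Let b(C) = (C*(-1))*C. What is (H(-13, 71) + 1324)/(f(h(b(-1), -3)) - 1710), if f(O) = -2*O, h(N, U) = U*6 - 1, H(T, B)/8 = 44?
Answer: -419/418 ≈ -1.0024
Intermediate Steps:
H(T, B) = 352 (H(T, B) = 8*44 = 352)
b(C) = -C² (b(C) = (-C)*C = -C²)
h(N, U) = -1 + 6*U (h(N, U) = 6*U - 1 = -1 + 6*U)
(H(-13, 71) + 1324)/(f(h(b(-1), -3)) - 1710) = (352 + 1324)/(-2*(-1 + 6*(-3)) - 1710) = 1676/(-2*(-1 - 18) - 1710) = 1676/(-2*(-19) - 1710) = 1676/(38 - 1710) = 1676/(-1672) = 1676*(-1/1672) = -419/418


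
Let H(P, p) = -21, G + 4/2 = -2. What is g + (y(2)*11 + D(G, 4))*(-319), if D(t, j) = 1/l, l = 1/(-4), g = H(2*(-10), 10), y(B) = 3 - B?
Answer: -2254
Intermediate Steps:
G = -4 (G = -2 - 2 = -4)
g = -21
l = -1/4 ≈ -0.25000
D(t, j) = -4 (D(t, j) = 1/(-1/4) = -4)
g + (y(2)*11 + D(G, 4))*(-319) = -21 + ((3 - 1*2)*11 - 4)*(-319) = -21 + ((3 - 2)*11 - 4)*(-319) = -21 + (1*11 - 4)*(-319) = -21 + (11 - 4)*(-319) = -21 + 7*(-319) = -21 - 2233 = -2254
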